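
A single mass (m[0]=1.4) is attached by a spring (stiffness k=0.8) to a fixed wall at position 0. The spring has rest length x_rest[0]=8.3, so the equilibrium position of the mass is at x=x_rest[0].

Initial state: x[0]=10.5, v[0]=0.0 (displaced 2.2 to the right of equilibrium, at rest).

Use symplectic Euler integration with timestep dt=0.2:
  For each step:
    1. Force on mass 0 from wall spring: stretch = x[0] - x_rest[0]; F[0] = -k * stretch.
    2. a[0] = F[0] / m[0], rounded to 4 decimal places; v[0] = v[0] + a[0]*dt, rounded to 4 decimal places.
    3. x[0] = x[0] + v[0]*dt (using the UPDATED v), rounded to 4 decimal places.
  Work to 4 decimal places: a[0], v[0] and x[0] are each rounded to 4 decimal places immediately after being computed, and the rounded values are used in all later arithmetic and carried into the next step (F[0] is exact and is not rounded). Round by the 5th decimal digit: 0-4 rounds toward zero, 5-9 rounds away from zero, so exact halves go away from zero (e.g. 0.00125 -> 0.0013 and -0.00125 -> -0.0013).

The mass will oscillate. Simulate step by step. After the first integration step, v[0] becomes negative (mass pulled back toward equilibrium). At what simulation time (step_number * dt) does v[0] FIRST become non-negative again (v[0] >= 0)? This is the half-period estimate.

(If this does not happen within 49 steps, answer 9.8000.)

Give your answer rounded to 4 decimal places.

Step 0: x=[10.5000] v=[0.0000]
Step 1: x=[10.4497] v=[-0.2514]
Step 2: x=[10.3503] v=[-0.4971]
Step 3: x=[10.2040] v=[-0.7314]
Step 4: x=[10.0142] v=[-0.9490]
Step 5: x=[9.7852] v=[-1.1449]
Step 6: x=[9.5223] v=[-1.3146]
Step 7: x=[9.2314] v=[-1.4543]
Step 8: x=[8.9193] v=[-1.5607]
Step 9: x=[8.5930] v=[-1.6315]
Step 10: x=[8.2600] v=[-1.6650]
Step 11: x=[7.9279] v=[-1.6604]
Step 12: x=[7.6043] v=[-1.6179]
Step 13: x=[7.2966] v=[-1.5384]
Step 14: x=[7.0119] v=[-1.4237]
Step 15: x=[6.7566] v=[-1.2765]
Step 16: x=[6.5366] v=[-1.1001]
Step 17: x=[6.3569] v=[-0.8986]
Step 18: x=[6.2216] v=[-0.6765]
Step 19: x=[6.1338] v=[-0.4390]
Step 20: x=[6.0955] v=[-0.1914]
Step 21: x=[6.1076] v=[0.0605]
First v>=0 after going negative at step 21, time=4.2000

Answer: 4.2000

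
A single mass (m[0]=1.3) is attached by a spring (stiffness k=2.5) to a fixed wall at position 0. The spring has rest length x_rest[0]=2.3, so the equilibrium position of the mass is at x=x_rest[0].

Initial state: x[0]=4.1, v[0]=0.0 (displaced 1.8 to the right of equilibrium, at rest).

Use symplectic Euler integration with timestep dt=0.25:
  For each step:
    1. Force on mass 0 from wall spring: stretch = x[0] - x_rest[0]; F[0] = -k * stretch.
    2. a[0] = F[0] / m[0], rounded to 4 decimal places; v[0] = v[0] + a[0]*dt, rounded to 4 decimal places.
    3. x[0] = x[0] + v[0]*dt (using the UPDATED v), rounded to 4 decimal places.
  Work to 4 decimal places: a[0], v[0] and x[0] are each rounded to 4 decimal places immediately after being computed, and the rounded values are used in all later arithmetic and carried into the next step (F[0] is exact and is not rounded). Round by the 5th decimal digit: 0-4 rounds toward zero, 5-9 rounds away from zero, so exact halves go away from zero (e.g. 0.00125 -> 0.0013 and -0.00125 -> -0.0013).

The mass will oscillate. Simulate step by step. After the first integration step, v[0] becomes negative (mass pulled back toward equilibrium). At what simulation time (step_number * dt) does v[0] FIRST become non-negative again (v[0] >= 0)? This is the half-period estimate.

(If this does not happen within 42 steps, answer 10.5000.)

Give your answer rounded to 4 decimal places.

Step 0: x=[4.1000] v=[0.0000]
Step 1: x=[3.8837] v=[-0.8654]
Step 2: x=[3.4770] v=[-1.6268]
Step 3: x=[2.9288] v=[-2.1927]
Step 4: x=[2.3051] v=[-2.4950]
Step 5: x=[1.6807] v=[-2.4975]
Step 6: x=[1.1308] v=[-2.1998]
Step 7: x=[0.7214] v=[-1.6377]
Step 8: x=[0.5017] v=[-0.8788]
Step 9: x=[0.4982] v=[-0.0142]
Step 10: x=[0.7112] v=[0.8521]
First v>=0 after going negative at step 10, time=2.5000

Answer: 2.5000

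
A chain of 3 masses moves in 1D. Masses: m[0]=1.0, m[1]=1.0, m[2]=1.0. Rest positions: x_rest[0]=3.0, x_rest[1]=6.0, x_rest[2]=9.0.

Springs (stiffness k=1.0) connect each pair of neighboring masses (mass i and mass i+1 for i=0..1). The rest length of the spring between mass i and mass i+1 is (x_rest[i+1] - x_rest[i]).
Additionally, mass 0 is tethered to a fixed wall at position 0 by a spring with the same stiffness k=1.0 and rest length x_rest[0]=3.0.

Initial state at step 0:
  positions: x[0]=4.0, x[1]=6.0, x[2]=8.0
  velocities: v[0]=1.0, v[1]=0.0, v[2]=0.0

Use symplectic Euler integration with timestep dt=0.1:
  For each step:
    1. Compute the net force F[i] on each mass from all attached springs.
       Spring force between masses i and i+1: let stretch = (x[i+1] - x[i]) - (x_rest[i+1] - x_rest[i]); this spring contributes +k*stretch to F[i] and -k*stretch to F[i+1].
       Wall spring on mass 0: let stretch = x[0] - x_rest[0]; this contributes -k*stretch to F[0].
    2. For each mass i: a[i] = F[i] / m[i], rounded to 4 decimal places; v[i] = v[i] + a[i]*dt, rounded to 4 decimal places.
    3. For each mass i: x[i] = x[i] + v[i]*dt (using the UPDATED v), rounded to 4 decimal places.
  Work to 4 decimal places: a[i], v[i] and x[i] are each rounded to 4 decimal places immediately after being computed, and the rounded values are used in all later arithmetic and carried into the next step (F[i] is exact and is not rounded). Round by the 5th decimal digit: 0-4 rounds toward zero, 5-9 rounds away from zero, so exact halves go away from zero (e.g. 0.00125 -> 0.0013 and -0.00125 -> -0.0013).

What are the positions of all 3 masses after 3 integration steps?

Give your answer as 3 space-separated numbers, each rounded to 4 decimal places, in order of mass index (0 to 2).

Step 0: x=[4.0000 6.0000 8.0000] v=[1.0000 0.0000 0.0000]
Step 1: x=[4.0800 6.0000 8.0100] v=[0.8000 0.0000 0.1000]
Step 2: x=[4.1384 6.0009 8.0299] v=[0.5840 0.0090 0.1990]
Step 3: x=[4.1740 6.0035 8.0595] v=[0.3564 0.0257 0.2961]

Answer: 4.1740 6.0035 8.0595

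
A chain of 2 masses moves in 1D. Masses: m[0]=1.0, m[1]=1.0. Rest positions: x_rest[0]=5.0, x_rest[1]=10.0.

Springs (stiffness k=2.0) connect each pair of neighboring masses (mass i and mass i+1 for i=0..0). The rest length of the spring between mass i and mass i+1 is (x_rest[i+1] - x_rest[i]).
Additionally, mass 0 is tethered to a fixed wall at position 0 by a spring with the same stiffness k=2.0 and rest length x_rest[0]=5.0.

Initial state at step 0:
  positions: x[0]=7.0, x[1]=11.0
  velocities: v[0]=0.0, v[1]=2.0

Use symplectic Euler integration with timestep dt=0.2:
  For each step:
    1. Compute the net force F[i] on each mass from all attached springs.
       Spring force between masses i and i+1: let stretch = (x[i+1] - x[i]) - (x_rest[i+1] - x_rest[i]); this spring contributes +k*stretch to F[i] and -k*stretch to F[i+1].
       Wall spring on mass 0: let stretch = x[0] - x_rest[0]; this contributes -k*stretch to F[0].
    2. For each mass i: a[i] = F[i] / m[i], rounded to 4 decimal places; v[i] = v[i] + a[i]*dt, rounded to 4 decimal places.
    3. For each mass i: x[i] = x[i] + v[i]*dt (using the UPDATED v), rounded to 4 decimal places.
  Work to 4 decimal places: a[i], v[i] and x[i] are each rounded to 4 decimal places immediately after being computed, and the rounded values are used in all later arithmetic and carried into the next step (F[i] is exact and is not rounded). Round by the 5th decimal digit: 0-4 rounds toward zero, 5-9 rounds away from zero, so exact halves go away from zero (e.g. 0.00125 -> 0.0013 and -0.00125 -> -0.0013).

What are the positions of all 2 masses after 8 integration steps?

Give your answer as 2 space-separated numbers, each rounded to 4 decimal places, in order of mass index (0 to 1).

Answer: 5.5783 12.0925

Derivation:
Step 0: x=[7.0000 11.0000] v=[0.0000 2.0000]
Step 1: x=[6.7600 11.4800] v=[-1.2000 2.4000]
Step 2: x=[6.3568 11.9824] v=[-2.0160 2.5120]
Step 3: x=[5.8951 12.4348] v=[-2.3085 2.2618]
Step 4: x=[5.4850 12.7640] v=[-2.0507 1.6459]
Step 5: x=[5.2184 12.9109] v=[-1.3331 0.7343]
Step 6: x=[5.1497 12.8424] v=[-0.3435 -0.3427]
Step 7: x=[5.2844 12.5584] v=[0.6737 -1.4198]
Step 8: x=[5.5783 12.0925] v=[1.4695 -2.3294]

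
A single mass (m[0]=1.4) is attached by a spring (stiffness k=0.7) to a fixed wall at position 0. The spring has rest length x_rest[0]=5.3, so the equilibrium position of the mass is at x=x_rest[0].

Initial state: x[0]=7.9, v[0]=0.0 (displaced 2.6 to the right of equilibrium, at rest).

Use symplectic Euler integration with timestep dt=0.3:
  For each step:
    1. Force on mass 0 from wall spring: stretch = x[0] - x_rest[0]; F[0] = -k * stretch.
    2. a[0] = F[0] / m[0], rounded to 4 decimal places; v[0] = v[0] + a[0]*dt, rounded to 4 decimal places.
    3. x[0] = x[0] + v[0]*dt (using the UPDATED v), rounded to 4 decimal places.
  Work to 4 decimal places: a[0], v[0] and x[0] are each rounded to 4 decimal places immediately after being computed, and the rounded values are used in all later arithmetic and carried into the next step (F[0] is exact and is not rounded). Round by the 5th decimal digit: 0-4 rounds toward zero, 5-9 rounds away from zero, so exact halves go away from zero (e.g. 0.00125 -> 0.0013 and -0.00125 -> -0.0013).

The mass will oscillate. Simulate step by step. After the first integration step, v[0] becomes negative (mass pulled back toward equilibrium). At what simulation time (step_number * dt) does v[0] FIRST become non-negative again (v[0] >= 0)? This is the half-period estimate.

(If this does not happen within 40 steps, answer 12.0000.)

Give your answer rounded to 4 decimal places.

Step 0: x=[7.9000] v=[0.0000]
Step 1: x=[7.7830] v=[-0.3900]
Step 2: x=[7.5543] v=[-0.7625]
Step 3: x=[7.2241] v=[-1.1007]
Step 4: x=[6.8073] v=[-1.3893]
Step 5: x=[6.3227] v=[-1.6154]
Step 6: x=[5.7921] v=[-1.7688]
Step 7: x=[5.2393] v=[-1.8426]
Step 8: x=[4.6893] v=[-1.8335]
Step 9: x=[4.1667] v=[-1.7419]
Step 10: x=[3.6951] v=[-1.5719]
Step 11: x=[3.2957] v=[-1.3312]
Step 12: x=[2.9866] v=[-1.0305]
Step 13: x=[2.7816] v=[-0.6835]
Step 14: x=[2.6899] v=[-0.3057]
Step 15: x=[2.7156] v=[0.0858]
First v>=0 after going negative at step 15, time=4.5000

Answer: 4.5000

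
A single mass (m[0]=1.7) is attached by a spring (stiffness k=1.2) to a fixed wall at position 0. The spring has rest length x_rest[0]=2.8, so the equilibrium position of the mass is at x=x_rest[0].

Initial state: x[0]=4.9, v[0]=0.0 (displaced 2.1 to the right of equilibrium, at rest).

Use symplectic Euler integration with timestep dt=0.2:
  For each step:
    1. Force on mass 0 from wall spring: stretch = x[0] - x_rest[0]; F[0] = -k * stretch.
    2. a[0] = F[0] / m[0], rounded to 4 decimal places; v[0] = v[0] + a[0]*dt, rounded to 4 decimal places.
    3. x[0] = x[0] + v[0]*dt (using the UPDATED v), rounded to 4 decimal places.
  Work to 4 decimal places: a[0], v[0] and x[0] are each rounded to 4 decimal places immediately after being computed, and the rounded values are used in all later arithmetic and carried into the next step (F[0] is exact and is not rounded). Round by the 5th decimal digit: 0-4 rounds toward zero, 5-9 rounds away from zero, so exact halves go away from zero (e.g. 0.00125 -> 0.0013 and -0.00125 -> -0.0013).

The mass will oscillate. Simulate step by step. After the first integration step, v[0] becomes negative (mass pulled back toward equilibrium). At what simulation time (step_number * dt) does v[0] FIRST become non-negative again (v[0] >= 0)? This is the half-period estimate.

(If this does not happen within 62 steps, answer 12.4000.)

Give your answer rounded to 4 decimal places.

Answer: 3.8000

Derivation:
Step 0: x=[4.9000] v=[0.0000]
Step 1: x=[4.8407] v=[-0.2965]
Step 2: x=[4.7238] v=[-0.5846]
Step 3: x=[4.5526] v=[-0.8562]
Step 4: x=[4.3319] v=[-1.1036]
Step 5: x=[4.0679] v=[-1.3199]
Step 6: x=[3.7681] v=[-1.4989]
Step 7: x=[3.4410] v=[-1.6356]
Step 8: x=[3.0958] v=[-1.7261]
Step 9: x=[2.7422] v=[-1.7679]
Step 10: x=[2.3903] v=[-1.7597]
Step 11: x=[2.0499] v=[-1.7019]
Step 12: x=[1.7307] v=[-1.5960]
Step 13: x=[1.4417] v=[-1.4450]
Step 14: x=[1.1911] v=[-1.2532]
Step 15: x=[0.9859] v=[-1.0261]
Step 16: x=[0.8319] v=[-0.7700]
Step 17: x=[0.7335] v=[-0.4922]
Step 18: x=[0.6934] v=[-0.2005]
Step 19: x=[0.7128] v=[0.0969]
First v>=0 after going negative at step 19, time=3.8000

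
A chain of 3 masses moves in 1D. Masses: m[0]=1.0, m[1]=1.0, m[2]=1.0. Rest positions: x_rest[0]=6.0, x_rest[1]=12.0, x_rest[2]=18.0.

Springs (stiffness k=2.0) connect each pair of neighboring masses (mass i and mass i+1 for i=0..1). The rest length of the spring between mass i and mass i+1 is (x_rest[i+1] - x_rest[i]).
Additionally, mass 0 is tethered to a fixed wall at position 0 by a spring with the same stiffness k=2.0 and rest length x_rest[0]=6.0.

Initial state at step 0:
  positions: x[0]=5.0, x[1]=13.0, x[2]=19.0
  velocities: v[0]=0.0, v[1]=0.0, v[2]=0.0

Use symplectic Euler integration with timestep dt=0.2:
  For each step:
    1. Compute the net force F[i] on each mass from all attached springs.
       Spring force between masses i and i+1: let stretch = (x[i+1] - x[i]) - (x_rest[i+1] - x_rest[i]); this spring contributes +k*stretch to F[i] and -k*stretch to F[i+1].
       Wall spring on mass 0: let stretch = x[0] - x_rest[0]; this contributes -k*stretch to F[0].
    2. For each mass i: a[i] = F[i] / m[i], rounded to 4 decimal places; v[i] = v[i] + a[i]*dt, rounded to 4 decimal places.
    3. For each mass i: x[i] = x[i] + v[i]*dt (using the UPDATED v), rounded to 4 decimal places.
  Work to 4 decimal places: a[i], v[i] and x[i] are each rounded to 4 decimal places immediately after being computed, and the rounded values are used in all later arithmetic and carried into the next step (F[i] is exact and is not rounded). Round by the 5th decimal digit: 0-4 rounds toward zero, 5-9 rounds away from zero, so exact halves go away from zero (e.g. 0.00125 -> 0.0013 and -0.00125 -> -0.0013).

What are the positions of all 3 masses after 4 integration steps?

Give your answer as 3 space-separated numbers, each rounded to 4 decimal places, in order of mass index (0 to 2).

Answer: 6.7116 11.9893 18.8389

Derivation:
Step 0: x=[5.0000 13.0000 19.0000] v=[0.0000 0.0000 0.0000]
Step 1: x=[5.2400 12.8400 19.0000] v=[1.2000 -0.8000 0.0000]
Step 2: x=[5.6688 12.5648 18.9872] v=[2.1440 -1.3760 -0.0640]
Step 3: x=[6.1958 12.2517 18.9406] v=[2.6349 -1.5654 -0.2330]
Step 4: x=[6.7116 11.9893 18.8389] v=[2.5789 -1.3122 -0.5086]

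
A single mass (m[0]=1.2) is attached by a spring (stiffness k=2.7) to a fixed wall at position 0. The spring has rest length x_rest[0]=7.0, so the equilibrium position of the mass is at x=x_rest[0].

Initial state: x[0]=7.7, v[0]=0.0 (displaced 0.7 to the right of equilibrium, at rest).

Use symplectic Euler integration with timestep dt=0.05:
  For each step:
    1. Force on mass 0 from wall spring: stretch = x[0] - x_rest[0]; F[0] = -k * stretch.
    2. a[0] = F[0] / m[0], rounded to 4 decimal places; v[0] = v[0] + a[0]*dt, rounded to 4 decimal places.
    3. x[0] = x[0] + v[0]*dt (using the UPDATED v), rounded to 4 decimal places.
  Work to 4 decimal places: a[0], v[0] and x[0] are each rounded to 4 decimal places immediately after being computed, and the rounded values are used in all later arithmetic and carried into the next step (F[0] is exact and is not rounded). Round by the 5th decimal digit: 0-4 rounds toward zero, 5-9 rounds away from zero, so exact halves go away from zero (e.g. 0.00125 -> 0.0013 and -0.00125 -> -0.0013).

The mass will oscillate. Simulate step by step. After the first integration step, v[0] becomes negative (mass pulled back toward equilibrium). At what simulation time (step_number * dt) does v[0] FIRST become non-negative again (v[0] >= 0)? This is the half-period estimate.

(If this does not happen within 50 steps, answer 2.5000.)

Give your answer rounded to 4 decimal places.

Step 0: x=[7.7000] v=[0.0000]
Step 1: x=[7.6961] v=[-0.0788]
Step 2: x=[7.6882] v=[-0.1571]
Step 3: x=[7.6765] v=[-0.2345]
Step 4: x=[7.6610] v=[-0.3106]
Step 5: x=[7.6418] v=[-0.3850]
Step 6: x=[7.6189] v=[-0.4572]
Step 7: x=[7.5926] v=[-0.5268]
Step 8: x=[7.5629] v=[-0.5935]
Step 9: x=[7.5301] v=[-0.6568]
Step 10: x=[7.4943] v=[-0.7164]
Step 11: x=[7.4557] v=[-0.7720]
Step 12: x=[7.4145] v=[-0.8233]
Step 13: x=[7.3710] v=[-0.8699]
Step 14: x=[7.3254] v=[-0.9116]
Step 15: x=[7.2780] v=[-0.9482]
Step 16: x=[7.2290] v=[-0.9795]
Step 17: x=[7.1787] v=[-1.0053]
Step 18: x=[7.1274] v=[-1.0254]
Step 19: x=[7.0754] v=[-1.0397]
Step 20: x=[7.0230] v=[-1.0482]
Step 21: x=[6.9705] v=[-1.0508]
Step 22: x=[6.9181] v=[-1.0475]
Step 23: x=[6.8662] v=[-1.0383]
Step 24: x=[6.8150] v=[-1.0232]
Step 25: x=[6.7649] v=[-1.0024]
Step 26: x=[6.7161] v=[-0.9760]
Step 27: x=[6.6689] v=[-0.9441]
Step 28: x=[6.6236] v=[-0.9069]
Step 29: x=[6.5804] v=[-0.8646]
Step 30: x=[6.5395] v=[-0.8174]
Step 31: x=[6.5012] v=[-0.7656]
Step 32: x=[6.4657] v=[-0.7095]
Step 33: x=[6.4332] v=[-0.6494]
Step 34: x=[6.4039] v=[-0.5856]
Step 35: x=[6.3780] v=[-0.5185]
Step 36: x=[6.3556] v=[-0.4485]
Step 37: x=[6.3368] v=[-0.3760]
Step 38: x=[6.3217] v=[-0.3014]
Step 39: x=[6.3104] v=[-0.2251]
Step 40: x=[6.3030] v=[-0.1475]
Step 41: x=[6.2995] v=[-0.0691]
Step 42: x=[6.3000] v=[0.0097]
First v>=0 after going negative at step 42, time=2.1000

Answer: 2.1000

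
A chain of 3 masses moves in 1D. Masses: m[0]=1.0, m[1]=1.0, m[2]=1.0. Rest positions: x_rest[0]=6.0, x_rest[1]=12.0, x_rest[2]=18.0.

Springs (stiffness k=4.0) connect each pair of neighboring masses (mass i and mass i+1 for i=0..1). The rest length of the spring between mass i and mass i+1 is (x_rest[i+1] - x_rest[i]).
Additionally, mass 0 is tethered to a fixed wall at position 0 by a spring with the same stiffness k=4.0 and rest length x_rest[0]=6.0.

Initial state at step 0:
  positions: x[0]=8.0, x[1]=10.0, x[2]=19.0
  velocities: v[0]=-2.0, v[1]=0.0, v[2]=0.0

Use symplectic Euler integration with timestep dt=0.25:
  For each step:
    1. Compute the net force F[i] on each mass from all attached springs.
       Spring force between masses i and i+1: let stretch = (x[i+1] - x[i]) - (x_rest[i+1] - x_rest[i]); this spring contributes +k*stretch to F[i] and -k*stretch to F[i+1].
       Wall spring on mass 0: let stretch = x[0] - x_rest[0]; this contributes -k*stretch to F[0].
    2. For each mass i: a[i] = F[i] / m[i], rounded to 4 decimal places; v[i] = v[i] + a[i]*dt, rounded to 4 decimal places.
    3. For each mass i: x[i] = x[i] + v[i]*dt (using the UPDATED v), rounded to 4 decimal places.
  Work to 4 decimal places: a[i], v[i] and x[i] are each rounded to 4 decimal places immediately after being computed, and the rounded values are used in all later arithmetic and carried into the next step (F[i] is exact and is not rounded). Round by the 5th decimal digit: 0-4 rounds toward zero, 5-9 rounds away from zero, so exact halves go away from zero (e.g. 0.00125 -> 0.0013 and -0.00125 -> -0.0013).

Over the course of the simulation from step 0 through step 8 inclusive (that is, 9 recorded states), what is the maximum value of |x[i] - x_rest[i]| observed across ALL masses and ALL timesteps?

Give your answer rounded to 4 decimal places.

Step 0: x=[8.0000 10.0000 19.0000] v=[-2.0000 0.0000 0.0000]
Step 1: x=[6.0000 11.7500 18.2500] v=[-8.0000 7.0000 -3.0000]
Step 2: x=[3.9375 13.6875 17.3750] v=[-8.2500 7.7500 -3.5000]
Step 3: x=[3.3281 14.1094 17.0781] v=[-2.4375 1.6875 -1.1875]
Step 4: x=[4.5820 12.5781 17.5391] v=[5.0157 -6.1251 1.8438]
Step 5: x=[6.6895 10.2881 18.2598] v=[8.4298 -9.1602 2.8828]
Step 6: x=[8.0242 9.0913 18.4876] v=[5.3389 -4.7871 0.9111]
Step 7: x=[7.6197 9.9768 17.8663] v=[-1.6182 3.5421 -2.4852]
Step 8: x=[5.8995 12.2454 16.7726] v=[-6.8808 9.0745 -4.3747]
Max displacement = 2.9087

Answer: 2.9087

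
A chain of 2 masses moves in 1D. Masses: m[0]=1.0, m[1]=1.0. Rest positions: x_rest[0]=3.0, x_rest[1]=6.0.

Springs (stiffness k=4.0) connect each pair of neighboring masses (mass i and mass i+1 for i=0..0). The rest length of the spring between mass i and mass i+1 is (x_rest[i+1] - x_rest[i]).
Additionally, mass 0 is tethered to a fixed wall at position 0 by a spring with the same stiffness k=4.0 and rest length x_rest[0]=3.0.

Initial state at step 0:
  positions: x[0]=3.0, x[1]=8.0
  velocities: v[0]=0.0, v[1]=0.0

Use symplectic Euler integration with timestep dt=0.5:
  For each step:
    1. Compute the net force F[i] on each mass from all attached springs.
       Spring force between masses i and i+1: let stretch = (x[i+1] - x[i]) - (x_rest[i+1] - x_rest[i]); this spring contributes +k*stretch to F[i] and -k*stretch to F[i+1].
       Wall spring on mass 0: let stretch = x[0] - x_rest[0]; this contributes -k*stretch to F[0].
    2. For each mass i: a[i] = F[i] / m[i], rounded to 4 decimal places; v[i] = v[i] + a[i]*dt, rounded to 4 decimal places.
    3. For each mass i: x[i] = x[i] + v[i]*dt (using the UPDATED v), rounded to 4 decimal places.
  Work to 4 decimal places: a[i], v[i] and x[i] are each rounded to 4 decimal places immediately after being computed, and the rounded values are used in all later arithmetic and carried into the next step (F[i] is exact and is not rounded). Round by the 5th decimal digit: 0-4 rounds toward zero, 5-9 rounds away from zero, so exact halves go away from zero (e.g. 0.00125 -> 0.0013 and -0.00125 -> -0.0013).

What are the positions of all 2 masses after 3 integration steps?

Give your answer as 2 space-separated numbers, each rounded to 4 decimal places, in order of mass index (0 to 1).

Step 0: x=[3.0000 8.0000] v=[0.0000 0.0000]
Step 1: x=[5.0000 6.0000] v=[4.0000 -4.0000]
Step 2: x=[3.0000 6.0000] v=[-4.0000 0.0000]
Step 3: x=[1.0000 6.0000] v=[-4.0000 0.0000]

Answer: 1.0000 6.0000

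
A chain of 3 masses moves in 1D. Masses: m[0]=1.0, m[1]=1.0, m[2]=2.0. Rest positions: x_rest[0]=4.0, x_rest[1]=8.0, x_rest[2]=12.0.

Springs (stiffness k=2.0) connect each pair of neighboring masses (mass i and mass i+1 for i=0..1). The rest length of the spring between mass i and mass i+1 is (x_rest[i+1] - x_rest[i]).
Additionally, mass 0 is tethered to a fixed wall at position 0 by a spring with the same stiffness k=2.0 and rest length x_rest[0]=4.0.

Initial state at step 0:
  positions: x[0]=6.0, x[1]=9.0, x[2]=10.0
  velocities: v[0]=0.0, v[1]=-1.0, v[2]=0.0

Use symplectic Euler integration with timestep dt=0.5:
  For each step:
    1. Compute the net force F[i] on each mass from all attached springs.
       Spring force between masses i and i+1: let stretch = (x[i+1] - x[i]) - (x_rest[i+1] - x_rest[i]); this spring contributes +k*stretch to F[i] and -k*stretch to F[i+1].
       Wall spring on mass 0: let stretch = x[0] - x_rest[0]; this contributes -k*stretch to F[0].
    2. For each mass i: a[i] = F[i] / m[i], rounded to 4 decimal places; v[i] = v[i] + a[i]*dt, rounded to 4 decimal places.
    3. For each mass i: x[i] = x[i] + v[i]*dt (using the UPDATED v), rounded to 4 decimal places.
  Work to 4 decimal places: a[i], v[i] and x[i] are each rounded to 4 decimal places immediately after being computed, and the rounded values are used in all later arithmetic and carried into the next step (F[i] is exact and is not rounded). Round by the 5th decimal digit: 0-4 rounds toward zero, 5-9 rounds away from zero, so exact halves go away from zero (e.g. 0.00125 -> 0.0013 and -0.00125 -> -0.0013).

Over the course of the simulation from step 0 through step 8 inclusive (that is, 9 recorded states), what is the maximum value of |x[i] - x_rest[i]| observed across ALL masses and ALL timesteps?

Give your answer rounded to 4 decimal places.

Step 0: x=[6.0000 9.0000 10.0000] v=[0.0000 -1.0000 0.0000]
Step 1: x=[4.5000 7.5000 10.7500] v=[-3.0000 -3.0000 1.5000]
Step 2: x=[2.2500 6.1250 11.6875] v=[-4.5000 -2.7500 1.8750]
Step 3: x=[0.8125 5.5938 12.2344] v=[-2.8750 -1.0625 1.0938]
Step 4: x=[1.3594 5.9922 12.1212] v=[1.0938 0.7968 -0.2265]
Step 5: x=[3.5430 7.1387 11.4757] v=[4.3672 2.2930 -1.2910]
Step 6: x=[5.7530 8.6559 10.7460] v=[4.4199 3.0343 -1.4595]
Step 7: x=[6.5379 9.7667 10.4937] v=[1.5698 2.2215 -0.5046]
Step 8: x=[5.6683 9.6266 11.0597] v=[-1.7393 -0.2803 1.1319]
Max displacement = 3.1875

Answer: 3.1875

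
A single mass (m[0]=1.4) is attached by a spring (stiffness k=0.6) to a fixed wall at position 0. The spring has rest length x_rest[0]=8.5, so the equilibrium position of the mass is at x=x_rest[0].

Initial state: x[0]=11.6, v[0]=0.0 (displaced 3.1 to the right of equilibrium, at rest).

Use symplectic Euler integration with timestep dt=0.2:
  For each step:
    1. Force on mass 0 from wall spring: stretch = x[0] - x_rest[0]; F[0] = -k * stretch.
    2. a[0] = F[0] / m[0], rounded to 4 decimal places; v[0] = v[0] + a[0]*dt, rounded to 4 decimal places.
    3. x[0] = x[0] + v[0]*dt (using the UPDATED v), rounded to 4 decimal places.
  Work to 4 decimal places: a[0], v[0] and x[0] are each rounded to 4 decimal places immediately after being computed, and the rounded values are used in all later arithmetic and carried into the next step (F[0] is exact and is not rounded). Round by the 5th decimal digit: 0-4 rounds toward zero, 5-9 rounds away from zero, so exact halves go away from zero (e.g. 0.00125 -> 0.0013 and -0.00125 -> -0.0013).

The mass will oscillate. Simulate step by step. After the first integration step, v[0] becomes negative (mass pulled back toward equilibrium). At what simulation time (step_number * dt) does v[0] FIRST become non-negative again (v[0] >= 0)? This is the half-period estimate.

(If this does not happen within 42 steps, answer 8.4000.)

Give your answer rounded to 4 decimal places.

Answer: 4.8000

Derivation:
Step 0: x=[11.6000] v=[0.0000]
Step 1: x=[11.5469] v=[-0.2657]
Step 2: x=[11.4415] v=[-0.5269]
Step 3: x=[11.2857] v=[-0.7790]
Step 4: x=[11.0821] v=[-1.0178]
Step 5: x=[10.8343] v=[-1.2391]
Step 6: x=[10.5465] v=[-1.4392]
Step 7: x=[10.2236] v=[-1.6146]
Step 8: x=[9.8711] v=[-1.7623]
Step 9: x=[9.4951] v=[-1.8798]
Step 10: x=[9.1021] v=[-1.9651]
Step 11: x=[8.6988] v=[-2.0167]
Step 12: x=[8.2921] v=[-2.0337]
Step 13: x=[7.8889] v=[-2.0159]
Step 14: x=[7.4962] v=[-1.9635]
Step 15: x=[7.1207] v=[-1.8775]
Step 16: x=[6.7688] v=[-1.7593]
Step 17: x=[6.4466] v=[-1.6109]
Step 18: x=[6.1596] v=[-1.4349]
Step 19: x=[5.9127] v=[-1.2343]
Step 20: x=[5.7102] v=[-1.0125]
Step 21: x=[5.5555] v=[-0.7734]
Step 22: x=[5.4513] v=[-0.5210]
Step 23: x=[5.3994] v=[-0.2597]
Step 24: x=[5.4006] v=[0.0061]
First v>=0 after going negative at step 24, time=4.8000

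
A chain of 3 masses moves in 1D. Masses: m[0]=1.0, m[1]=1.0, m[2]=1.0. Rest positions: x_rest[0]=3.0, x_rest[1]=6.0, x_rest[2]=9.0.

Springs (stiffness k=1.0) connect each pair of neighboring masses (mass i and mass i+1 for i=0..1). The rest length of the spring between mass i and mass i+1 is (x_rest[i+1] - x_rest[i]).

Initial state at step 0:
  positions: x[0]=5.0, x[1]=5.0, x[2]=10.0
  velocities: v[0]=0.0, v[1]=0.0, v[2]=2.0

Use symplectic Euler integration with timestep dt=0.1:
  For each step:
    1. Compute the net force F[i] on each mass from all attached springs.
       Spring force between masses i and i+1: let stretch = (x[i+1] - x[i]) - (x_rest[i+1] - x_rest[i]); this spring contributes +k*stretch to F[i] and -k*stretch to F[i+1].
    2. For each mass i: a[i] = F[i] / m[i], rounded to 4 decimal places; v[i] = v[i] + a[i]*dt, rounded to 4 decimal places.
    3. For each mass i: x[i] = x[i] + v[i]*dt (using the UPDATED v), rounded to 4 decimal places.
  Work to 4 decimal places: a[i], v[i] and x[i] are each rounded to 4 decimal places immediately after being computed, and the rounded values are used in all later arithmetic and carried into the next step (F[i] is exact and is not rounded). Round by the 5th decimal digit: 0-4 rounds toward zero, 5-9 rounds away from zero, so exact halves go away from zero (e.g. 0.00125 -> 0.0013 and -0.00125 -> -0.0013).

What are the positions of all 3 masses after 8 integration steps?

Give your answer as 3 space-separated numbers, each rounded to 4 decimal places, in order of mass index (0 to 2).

Answer: 4.0825 6.6587 10.8589

Derivation:
Step 0: x=[5.0000 5.0000 10.0000] v=[0.0000 0.0000 2.0000]
Step 1: x=[4.9700 5.0500 10.1800] v=[-0.3000 0.5000 1.8000]
Step 2: x=[4.9108 5.1505 10.3387] v=[-0.5920 1.0050 1.5870]
Step 3: x=[4.8240 5.3005 10.4755] v=[-0.8680 1.4999 1.3682]
Step 4: x=[4.7120 5.4975 10.5906] v=[-1.1204 1.9698 1.1507]
Step 5: x=[4.5778 5.7376 10.6847] v=[-1.3419 2.4006 0.9414]
Step 6: x=[4.4252 6.0155 10.7594] v=[-1.5259 2.7793 0.7467]
Step 7: x=[4.2585 6.3250 10.8166] v=[-1.6669 3.0947 0.5723]
Step 8: x=[4.0825 6.6587 10.8589] v=[-1.7603 3.3372 0.4231]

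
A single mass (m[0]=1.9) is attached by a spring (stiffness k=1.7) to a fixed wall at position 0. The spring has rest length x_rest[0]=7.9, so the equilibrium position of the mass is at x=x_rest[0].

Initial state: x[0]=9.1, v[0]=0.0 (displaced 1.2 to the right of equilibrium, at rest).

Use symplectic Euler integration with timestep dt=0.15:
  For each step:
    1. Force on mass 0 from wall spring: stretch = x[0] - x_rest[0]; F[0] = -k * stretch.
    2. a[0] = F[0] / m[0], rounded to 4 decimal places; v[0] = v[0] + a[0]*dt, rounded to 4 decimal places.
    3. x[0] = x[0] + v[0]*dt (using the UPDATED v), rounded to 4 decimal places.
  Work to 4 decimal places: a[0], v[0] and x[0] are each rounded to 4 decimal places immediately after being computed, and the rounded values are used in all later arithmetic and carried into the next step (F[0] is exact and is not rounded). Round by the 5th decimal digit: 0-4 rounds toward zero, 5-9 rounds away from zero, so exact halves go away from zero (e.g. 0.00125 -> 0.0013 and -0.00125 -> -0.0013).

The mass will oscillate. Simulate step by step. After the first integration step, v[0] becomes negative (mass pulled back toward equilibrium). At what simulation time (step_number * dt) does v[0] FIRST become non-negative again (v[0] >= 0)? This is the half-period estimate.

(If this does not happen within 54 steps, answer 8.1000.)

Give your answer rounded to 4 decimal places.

Answer: 3.4500

Derivation:
Step 0: x=[9.1000] v=[0.0000]
Step 1: x=[9.0758] v=[-0.1611]
Step 2: x=[9.0280] v=[-0.3189]
Step 3: x=[8.9575] v=[-0.4703]
Step 4: x=[8.8657] v=[-0.6122]
Step 5: x=[8.7544] v=[-0.7418]
Step 6: x=[8.6259] v=[-0.8565]
Step 7: x=[8.4828] v=[-0.9539]
Step 8: x=[8.3280] v=[-1.0321]
Step 9: x=[8.1646] v=[-1.0895]
Step 10: x=[7.9959] v=[-1.1250]
Step 11: x=[7.8252] v=[-1.1379]
Step 12: x=[7.6560] v=[-1.1279]
Step 13: x=[7.4917] v=[-1.0952]
Step 14: x=[7.3356] v=[-1.0404]
Step 15: x=[7.1909] v=[-0.9647]
Step 16: x=[7.0605] v=[-0.8695]
Step 17: x=[6.9470] v=[-0.7568]
Step 18: x=[6.8527] v=[-0.6289]
Step 19: x=[6.7795] v=[-0.4883]
Step 20: x=[6.7288] v=[-0.3379]
Step 21: x=[6.7017] v=[-0.1807]
Step 22: x=[6.6987] v=[-0.0199]
Step 23: x=[6.7199] v=[0.1413]
First v>=0 after going negative at step 23, time=3.4500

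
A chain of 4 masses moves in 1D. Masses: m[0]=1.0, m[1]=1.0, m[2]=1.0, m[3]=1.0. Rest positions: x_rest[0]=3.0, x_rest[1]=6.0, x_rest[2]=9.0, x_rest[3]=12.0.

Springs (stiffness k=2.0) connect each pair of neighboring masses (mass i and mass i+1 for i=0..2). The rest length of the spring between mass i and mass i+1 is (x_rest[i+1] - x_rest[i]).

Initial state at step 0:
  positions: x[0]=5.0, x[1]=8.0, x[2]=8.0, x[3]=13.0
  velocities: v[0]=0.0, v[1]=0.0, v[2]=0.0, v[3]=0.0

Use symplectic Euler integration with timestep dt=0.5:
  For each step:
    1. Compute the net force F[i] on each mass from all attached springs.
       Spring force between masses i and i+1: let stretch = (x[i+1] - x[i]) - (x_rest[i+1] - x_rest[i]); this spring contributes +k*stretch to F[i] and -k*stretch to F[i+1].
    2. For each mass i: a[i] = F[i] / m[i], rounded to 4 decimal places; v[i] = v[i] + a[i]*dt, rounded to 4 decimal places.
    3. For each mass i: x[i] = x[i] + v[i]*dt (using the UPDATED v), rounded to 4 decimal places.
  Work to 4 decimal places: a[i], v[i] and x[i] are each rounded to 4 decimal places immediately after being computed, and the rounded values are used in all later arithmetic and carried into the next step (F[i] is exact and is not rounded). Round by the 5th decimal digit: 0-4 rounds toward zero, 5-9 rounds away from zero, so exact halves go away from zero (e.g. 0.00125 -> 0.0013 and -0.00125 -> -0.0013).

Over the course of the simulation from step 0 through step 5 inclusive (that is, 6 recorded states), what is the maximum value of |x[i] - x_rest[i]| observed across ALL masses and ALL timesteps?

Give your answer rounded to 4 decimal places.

Answer: 2.7500

Derivation:
Step 0: x=[5.0000 8.0000 8.0000 13.0000] v=[0.0000 0.0000 0.0000 0.0000]
Step 1: x=[5.0000 6.5000 10.5000 12.0000] v=[0.0000 -3.0000 5.0000 -2.0000]
Step 2: x=[4.2500 6.2500 11.7500 11.7500] v=[-1.5000 -0.5000 2.5000 -0.5000]
Step 3: x=[3.0000 7.7500 10.2500 13.0000] v=[-2.5000 3.0000 -3.0000 2.5000]
Step 4: x=[2.6250 8.1250 8.8750 14.3750] v=[-0.7500 0.7500 -2.7500 2.7500]
Step 5: x=[3.5000 6.1250 9.8750 14.5000] v=[1.7500 -4.0000 2.0000 0.2500]
Max displacement = 2.7500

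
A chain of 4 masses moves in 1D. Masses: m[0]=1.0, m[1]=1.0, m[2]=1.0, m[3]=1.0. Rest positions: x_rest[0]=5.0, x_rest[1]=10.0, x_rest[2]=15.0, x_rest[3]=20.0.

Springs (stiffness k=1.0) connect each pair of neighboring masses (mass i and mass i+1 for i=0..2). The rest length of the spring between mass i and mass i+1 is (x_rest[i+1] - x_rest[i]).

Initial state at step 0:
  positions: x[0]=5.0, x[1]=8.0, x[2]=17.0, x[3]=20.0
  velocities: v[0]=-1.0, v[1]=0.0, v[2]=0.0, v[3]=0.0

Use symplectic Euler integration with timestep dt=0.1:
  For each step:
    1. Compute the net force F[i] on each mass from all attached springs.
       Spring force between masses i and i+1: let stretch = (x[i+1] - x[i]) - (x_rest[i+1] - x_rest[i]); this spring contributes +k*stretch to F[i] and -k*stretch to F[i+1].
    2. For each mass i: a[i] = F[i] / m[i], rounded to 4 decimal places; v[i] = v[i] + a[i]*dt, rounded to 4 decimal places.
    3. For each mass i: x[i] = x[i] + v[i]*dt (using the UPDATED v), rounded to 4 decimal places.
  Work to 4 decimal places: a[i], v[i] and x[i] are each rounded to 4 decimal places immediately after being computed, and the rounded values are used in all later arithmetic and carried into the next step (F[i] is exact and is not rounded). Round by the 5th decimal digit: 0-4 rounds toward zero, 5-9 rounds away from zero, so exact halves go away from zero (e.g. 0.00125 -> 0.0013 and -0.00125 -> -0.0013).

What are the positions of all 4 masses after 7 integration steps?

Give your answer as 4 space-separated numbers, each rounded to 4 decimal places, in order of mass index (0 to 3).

Answer: 3.8886 9.3897 15.5568 20.4649

Derivation:
Step 0: x=[5.0000 8.0000 17.0000 20.0000] v=[-1.0000 0.0000 0.0000 0.0000]
Step 1: x=[4.8800 8.0600 16.9400 20.0200] v=[-1.2000 0.6000 -0.6000 0.2000]
Step 2: x=[4.7418 8.1770 16.8220 20.0592] v=[-1.3820 1.1700 -1.1800 0.3920]
Step 3: x=[4.5880 8.3461 16.6499 20.1160] v=[-1.5385 1.6910 -1.7208 0.5683]
Step 4: x=[4.4217 8.5607 16.4294 20.1882] v=[-1.6627 2.1456 -2.2046 0.7217]
Step 5: x=[4.2468 8.8126 16.1678 20.2728] v=[-1.7488 2.5186 -2.6156 0.8458]
Step 6: x=[4.0676 9.0924 15.8737 20.3663] v=[-1.7922 2.7975 -2.9406 0.9353]
Step 7: x=[3.8886 9.3897 15.5568 20.4649] v=[-1.7897 2.9732 -3.1695 0.9860]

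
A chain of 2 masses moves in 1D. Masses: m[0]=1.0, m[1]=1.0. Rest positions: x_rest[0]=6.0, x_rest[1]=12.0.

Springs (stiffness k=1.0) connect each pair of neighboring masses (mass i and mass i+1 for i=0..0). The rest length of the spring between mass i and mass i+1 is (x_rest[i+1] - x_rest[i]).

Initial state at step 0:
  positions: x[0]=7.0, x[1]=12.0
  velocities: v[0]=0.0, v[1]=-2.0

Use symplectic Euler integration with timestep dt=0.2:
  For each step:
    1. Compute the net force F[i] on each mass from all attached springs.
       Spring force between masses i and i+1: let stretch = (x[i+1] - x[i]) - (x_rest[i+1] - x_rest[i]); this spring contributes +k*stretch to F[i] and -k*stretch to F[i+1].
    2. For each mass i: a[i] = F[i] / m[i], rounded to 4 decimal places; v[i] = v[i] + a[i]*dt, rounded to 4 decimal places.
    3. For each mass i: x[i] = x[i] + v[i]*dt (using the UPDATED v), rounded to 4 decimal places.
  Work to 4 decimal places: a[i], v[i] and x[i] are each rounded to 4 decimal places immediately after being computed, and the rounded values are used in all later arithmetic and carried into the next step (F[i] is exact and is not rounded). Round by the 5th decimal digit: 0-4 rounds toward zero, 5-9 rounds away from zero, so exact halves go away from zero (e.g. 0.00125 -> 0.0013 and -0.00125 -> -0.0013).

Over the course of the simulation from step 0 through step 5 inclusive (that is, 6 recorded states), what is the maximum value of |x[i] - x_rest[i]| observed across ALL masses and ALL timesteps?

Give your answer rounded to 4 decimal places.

Answer: 1.2111

Derivation:
Step 0: x=[7.0000 12.0000] v=[0.0000 -2.0000]
Step 1: x=[6.9600 11.6400] v=[-0.2000 -1.8000]
Step 2: x=[6.8672 11.3328] v=[-0.4640 -1.5360]
Step 3: x=[6.7130 11.0870] v=[-0.7709 -1.2291]
Step 4: x=[6.4938 10.9062] v=[-1.0961 -0.9039]
Step 5: x=[6.2111 10.7889] v=[-1.4136 -0.5864]
Max displacement = 1.2111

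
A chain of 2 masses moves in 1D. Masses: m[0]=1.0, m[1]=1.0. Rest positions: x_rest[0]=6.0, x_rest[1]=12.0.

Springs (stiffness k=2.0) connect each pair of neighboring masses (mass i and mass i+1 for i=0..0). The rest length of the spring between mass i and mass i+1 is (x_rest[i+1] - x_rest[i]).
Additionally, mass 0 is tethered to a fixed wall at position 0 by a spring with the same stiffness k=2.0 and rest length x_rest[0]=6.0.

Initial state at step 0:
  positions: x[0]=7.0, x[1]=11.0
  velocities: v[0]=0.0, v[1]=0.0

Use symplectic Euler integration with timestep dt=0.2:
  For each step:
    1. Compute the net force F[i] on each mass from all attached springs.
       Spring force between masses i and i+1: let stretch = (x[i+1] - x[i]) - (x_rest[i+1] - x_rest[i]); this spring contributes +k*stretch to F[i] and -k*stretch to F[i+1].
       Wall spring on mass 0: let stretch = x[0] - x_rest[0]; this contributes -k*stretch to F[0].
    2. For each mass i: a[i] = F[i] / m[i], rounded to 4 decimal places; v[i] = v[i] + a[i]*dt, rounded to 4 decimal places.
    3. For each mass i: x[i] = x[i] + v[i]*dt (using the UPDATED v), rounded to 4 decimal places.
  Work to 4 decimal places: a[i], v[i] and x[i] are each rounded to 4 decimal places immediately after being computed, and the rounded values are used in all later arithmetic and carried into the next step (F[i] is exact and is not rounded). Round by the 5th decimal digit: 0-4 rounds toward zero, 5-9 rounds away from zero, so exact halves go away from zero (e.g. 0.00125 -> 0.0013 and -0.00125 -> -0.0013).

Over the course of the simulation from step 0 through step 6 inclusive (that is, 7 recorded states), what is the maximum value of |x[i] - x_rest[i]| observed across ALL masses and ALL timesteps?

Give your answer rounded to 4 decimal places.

Answer: 1.2629

Derivation:
Step 0: x=[7.0000 11.0000] v=[0.0000 0.0000]
Step 1: x=[6.7600 11.1600] v=[-1.2000 0.8000]
Step 2: x=[6.3312 11.4480] v=[-2.1440 1.4400]
Step 3: x=[5.8052 11.8067] v=[-2.6298 1.7933]
Step 4: x=[5.2949 12.1652] v=[-2.5513 1.7927]
Step 5: x=[4.9107 12.4541] v=[-1.9211 1.4446]
Step 6: x=[4.7371 12.6195] v=[-0.8680 0.8272]
Max displacement = 1.2629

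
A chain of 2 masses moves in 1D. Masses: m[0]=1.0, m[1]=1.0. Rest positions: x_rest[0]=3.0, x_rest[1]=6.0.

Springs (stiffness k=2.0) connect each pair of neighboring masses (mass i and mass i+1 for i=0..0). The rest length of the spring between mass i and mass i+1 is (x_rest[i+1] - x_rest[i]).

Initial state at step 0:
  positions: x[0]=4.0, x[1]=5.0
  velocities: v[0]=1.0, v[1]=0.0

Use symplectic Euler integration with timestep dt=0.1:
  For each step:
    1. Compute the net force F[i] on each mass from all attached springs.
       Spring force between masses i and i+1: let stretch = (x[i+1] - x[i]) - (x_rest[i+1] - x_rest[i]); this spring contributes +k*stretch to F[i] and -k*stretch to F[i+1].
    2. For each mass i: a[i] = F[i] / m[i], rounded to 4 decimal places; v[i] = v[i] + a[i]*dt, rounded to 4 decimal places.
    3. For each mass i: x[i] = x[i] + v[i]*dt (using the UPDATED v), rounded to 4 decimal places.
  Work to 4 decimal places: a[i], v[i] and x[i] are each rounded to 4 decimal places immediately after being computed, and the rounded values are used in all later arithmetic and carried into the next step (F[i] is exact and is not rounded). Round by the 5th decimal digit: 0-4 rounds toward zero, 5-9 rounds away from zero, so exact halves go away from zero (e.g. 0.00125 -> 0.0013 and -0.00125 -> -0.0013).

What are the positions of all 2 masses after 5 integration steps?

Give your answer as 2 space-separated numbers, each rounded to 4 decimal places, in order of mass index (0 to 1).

Answer: 3.9159 5.5841

Derivation:
Step 0: x=[4.0000 5.0000] v=[1.0000 0.0000]
Step 1: x=[4.0600 5.0400] v=[0.6000 0.4000]
Step 2: x=[4.0796 5.1204] v=[0.1960 0.8040]
Step 3: x=[4.0600 5.2400] v=[-0.1958 1.1958]
Step 4: x=[4.0040 5.3960] v=[-0.5598 1.5598]
Step 5: x=[3.9159 5.5841] v=[-0.8814 1.8814]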